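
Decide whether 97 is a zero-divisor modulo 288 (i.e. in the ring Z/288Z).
gcd(97, 288) = 1, so 97 is a unit in Z/288Z (it has a multiplicative inverse). A unit cannot be a zero-divisor: if 97·b ≡ 0 then multiplying both sides by 97^(−1) gives b ≡ 0. So 97 is not a zero-divisor.

Final answer: NO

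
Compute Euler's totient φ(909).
φ is multiplicative, with φ(p^e) = p^e − p^(e−1). Factorise 909 = 3^2 · 101. Then
  φ(909) = (3^2 − 3^1) · (101 − 1) = 6 · 100 = 600.

Final answer: φ(909) = 600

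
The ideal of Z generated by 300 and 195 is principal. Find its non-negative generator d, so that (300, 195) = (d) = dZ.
In the PID Z, (a, b) is generated by gcd(a, b). Compute gcd(300, 195) with the extended Euclidean algorithm, tracking rows (r, s, t) with s·300 + t·195 = r:
  row A: (300, 1, 0)   [1·300 + 0·195 = 300]
  row B: (195, 0, 1)   [0·300 + 1·195 = 195]
  300 = 1·195 + 105   → row C = row A − 1·row B = (105, 1, −1)   [check: 1·300 − 1·195 = 105]
  195 = 1·105 + 90   → row D = row B − 1·row C = (90, −1, 2)   [check: −1·300 + 2·195 = 90]
  105 = 1·90 + 15   → row E = row C − 1·row D = (15, 2, −3)   [check: 2·300 − 3·195 = 15]
  90 = 6·15 + 0   → remainder 0, stop. gcd = 15 (last nonzero row E).
So gcd(300, 195) = 15, with Bézout identity 2·300 − 3·195 = 15. Containment (⊇): the Bézout identity exhibits 15 as an element of (300, 195), giving (15) ⊆ (300, 195). Containment (⊆): since 15 | 300 and 15 | 195 (300 = 15·20, 195 = 15·13), every Z-linear combination of 300 and 195 is divisible by 15, so (300, 195) ⊆ (15). Therefore (300, 195) = (15), d = 15.

Final answer: (300, 195) = (15); d = 15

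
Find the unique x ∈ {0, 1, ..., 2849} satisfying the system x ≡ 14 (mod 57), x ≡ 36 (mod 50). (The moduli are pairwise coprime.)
The moduli 57, 50 are pairwise coprime, so by the CRT there is a unique solution mod 57·50 = 2850.
Solve by successive substitution. Start with x ≡ 14 (mod 57).
  Combine with x ≡ 36 (mod 50): write x = 14 + 57·t and require 14 + 57·t ≡ 36 (mod 50), i.e. 57·t ≡ 36 − 14 ≡ 22 (mod 50). Since 57^(−1) ≡ 43 (mod 50) (57 ≡ 7 (mod 50)), t ≡ 43·22 ≡ 46 (mod 50). So x ≡ 14 + 57·46 = 2636 (mod 2850).
Unique solution in [0, 2850): x = 2636.

Final answer: x ≡ 2636 (mod 2850); the representative in [0, 2850) is 2636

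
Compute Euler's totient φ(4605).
φ is multiplicative, with φ(p^e) = p^e − p^(e−1). Factorise 4605 = 3 · 5 · 307. Then
  φ(4605) = (3 − 1) · (5 − 1) · (307 − 1) = 2 · 4 · 306 = 2448.

Final answer: φ(4605) = 2448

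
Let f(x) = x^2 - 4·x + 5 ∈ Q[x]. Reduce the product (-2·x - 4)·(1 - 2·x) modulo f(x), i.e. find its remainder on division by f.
First multiply in Q[x] without reducing: a · b = 4·x^2 + 6·x - 4. Now divide by f(x) = x^2 - 4·x + 5, eliminating the leading term at each step:
  leading term 4·x^2: subtract (4)·f(x) = 4·x^2 - 16·x + 20, leaving 22·x - 24
The degree is now < 2, so this is the remainder. Hence a · b ≡ 22·x - 24 in Q[x]/(f).

Final answer: a · b ≡ 22·x - 24 (mod f(x))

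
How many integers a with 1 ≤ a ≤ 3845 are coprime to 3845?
The number of a ∈ {1, ..., 3845} with gcd(a, 3845) = 1 is by definition Euler's totient φ(3845). φ is multiplicative, with φ(p^e) = p^e − p^(e−1). Factorise 3845 = 5 · 769. Then
  φ(3845) = (5 − 1) · (769 − 1) = 4 · 768 = 3072.
So there are 3072 such integers.

Final answer: 3072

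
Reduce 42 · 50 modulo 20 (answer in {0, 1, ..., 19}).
Reduce the factors first: 42 ≡ 2, 50 ≡ 10 (mod 20), so 42 · 50 ≡ 2 · 10 (mod 20). 2 · 10 = 20. Dividing by 20: 20 = 1·20 + 0. So (42 · 50) mod 20 = 0.

Final answer: 0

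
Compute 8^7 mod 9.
Use repeated squaring. Binary(7) = 111. Walk through the bits of the exponent 7 left-to-right: at each bit after the leading one, square the running value, then multiply by 8 if the bit is 1 (always reducing mod 9):
  bit 1 = 1 (leading): start with 8.
  bit 2 = 1: square 8^2 = 64 ≡ 1; bit is 1, so multiply 1·8 = 8 (mod 9).
  bit 3 = 1: square 8^2 = 64 ≡ 1; bit is 1, so multiply 1·8 = 8 (mod 9).
Final value: 8^7 ≡ 8 (mod 9).

Final answer: 8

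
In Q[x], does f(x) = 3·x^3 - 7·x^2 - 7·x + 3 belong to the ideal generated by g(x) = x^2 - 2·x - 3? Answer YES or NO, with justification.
YES

In Q[x] the ideal (g) consists of all multiples of g, so f ∈ (g) iff g | f, i.e. iff the remainder of f on division by g is 0. Divide f by g (g is monic, so eliminate the leading term of the running remainder at each step):
  leading term 3·x^3: subtract (3·x)·g(x) = 3·x^3 - 6·x^2 - 9·x, leaving -x^2 + 2·x + 3
  leading term -x^2: subtract (-1)·g(x) = -x^2 + 2·x + 3, leaving 0
The remainder is 0, so f(x) = g(x) · h(x) with h(x) = 3·x - 1. Hence g | f, i.e. f ∈ (g).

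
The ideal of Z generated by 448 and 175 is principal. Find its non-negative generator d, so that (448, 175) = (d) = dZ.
In the PID Z, (a, b) is generated by gcd(a, b). Compute gcd(448, 175) with the extended Euclidean algorithm, tracking rows (r, s, t) with s·448 + t·175 = r:
  row A: (448, 1, 0)   [1·448 + 0·175 = 448]
  row B: (175, 0, 1)   [0·448 + 1·175 = 175]
  448 = 2·175 + 98   → row C = row A − 2·row B = (98, 1, −2)   [check: 1·448 − 2·175 = 98]
  175 = 1·98 + 77   → row D = row B − 1·row C = (77, −1, 3)   [check: −1·448 + 3·175 = 77]
  98 = 1·77 + 21   → row E = row C − 1·row D = (21, 2, −5)   [check: 2·448 − 5·175 = 21]
  77 = 3·21 + 14   → row F = row D − 3·row E = (14, −7, 18)   [check: −7·448 + 18·175 = 14]
  21 = 1·14 + 7   → row G = row E − 1·row F = (7, 9, −23)   [check: 9·448 − 23·175 = 7]
  14 = 2·7 + 0   → remainder 0, stop. gcd = 7 (last nonzero row G).
So gcd(448, 175) = 7, with Bézout identity 9·448 − 23·175 = 7. Containment (⊇): the Bézout identity exhibits 7 as an element of (448, 175), giving (7) ⊆ (448, 175). Containment (⊆): since 7 | 448 and 7 | 175 (448 = 7·64, 175 = 7·25), every Z-linear combination of 448 and 175 is divisible by 7, so (448, 175) ⊆ (7). Therefore (448, 175) = (7), d = 7.

Final answer: (448, 175) = (7); d = 7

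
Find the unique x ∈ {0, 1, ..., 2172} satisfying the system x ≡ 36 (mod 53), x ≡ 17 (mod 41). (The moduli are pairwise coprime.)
The moduli 53, 41 are pairwise coprime, so by the CRT there is a unique solution mod 53·41 = 2173.
Solve by successive substitution. Start with x ≡ 36 (mod 53).
  Combine with x ≡ 17 (mod 41): write x = 36 + 53·t and require 36 + 53·t ≡ 17 (mod 41), i.e. 53·t ≡ 17 − 36 ≡ 22 (mod 41). Since 53^(−1) ≡ 24 (mod 41) (53 ≡ 12 (mod 41)), t ≡ 24·22 ≡ 36 (mod 41). So x ≡ 36 + 53·36 = 1944 (mod 2173).
Unique solution in [0, 2173): x = 1944.

Final answer: x ≡ 1944 (mod 2173); the representative in [0, 2173) is 1944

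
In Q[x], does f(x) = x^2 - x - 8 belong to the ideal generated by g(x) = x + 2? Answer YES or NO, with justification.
NO

In Q[x] the ideal (g) consists of all multiples of g, so f ∈ (g) iff g | f, i.e. iff the remainder of f on division by g is 0. Divide f by g (g is monic, so eliminate the leading term of the running remainder at each step):
  leading term x^2: subtract (x)·g(x) = x^2 + 2·x, leaving -3·x - 8
  leading term -3·x: subtract (-3)·g(x) = -3·x - 6, leaving -2
The remainder r(x) = -2 ≠ 0 (and deg r < deg g), so g ∤ f, i.e. f ∉ (g).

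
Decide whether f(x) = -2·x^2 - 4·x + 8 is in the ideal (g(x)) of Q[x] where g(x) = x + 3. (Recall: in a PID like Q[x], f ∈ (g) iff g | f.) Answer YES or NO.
In Q[x] the ideal (g) consists of all multiples of g, so f ∈ (g) iff g | f, i.e. iff the remainder of f on division by g is 0. Divide f by g (g is monic, so eliminate the leading term of the running remainder at each step):
  leading term -2·x^2: subtract (-2·x)·g(x) = -2·x^2 - 6·x, leaving 2·x + 8
  leading term 2·x: subtract (2)·g(x) = 2·x + 6, leaving 2
The remainder r(x) = 2 ≠ 0 (and deg r < deg g), so g ∤ f, i.e. f ∉ (g).

Final answer: NO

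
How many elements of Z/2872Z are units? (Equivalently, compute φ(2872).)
Z/2872Z has φ(2872) = 1432 units

An element a ∈ Z/2872Z is a unit iff gcd(a, 2872) = 1, so the number of units is φ(2872). φ is multiplicative, with φ(p^e) = p^e − p^(e−1). Factorise 2872 = 2^3 · 359. Then
  φ(2872) = (2^3 − 2^2) · (359 − 1) = 4 · 358 = 1432.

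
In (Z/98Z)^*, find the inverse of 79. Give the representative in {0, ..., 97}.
Apply the extended Euclidean algorithm to (98, 79), tracking rows (r, s, t) with s·98 + t·79 = r. Each division r_prev = q·r_cur + r_new produces the new row as (previous row) − q·(current row):
  row A: (98, 1, 0)   [1·98 + 0·79 = 98]
  row B: (79, 0, 1)   [0·98 + 1·79 = 79]
  98 = 1·79 + 19   → row C = row A − 1·row B = (19, 1, −1)   [check: 1·98 − 1·79 = 19]
  79 = 4·19 + 3   → row D = row B − 4·row C = (3, −4, 5)   [check: −4·98 + 5·79 = 3]
  19 = 6·3 + 1   → row E = row C − 6·row D = (1, 25, −31)   [check: 25·98 − 31·79 = 1]
  3 = 3·1 + 0   → remainder 0, stop. gcd = 1 (last nonzero row E).
The gcd is 1, so 79 is invertible mod 98. The last nonzero row gives 25·98 − 31·79 = 1, so t = −31. So 79^(−1) ≡ −31 ≡ 67 (mod 98). Verify: 79 · 67 = 5293 ≡ 1 (mod 98). ✓

Final answer: 79^(−1) ≡ 67 (mod 98)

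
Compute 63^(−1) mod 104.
63^(−1) ≡ 71 (mod 104)

Apply the extended Euclidean algorithm to (104, 63), tracking rows (r, s, t) with s·104 + t·63 = r. Each division r_prev = q·r_cur + r_new produces the new row as (previous row) − q·(current row):
  row A: (104, 1, 0)   [1·104 + 0·63 = 104]
  row B: (63, 0, 1)   [0·104 + 1·63 = 63]
  104 = 1·63 + 41   → row C = row A − 1·row B = (41, 1, −1)   [check: 1·104 − 1·63 = 41]
  63 = 1·41 + 22   → row D = row B − 1·row C = (22, −1, 2)   [check: −1·104 + 2·63 = 22]
  41 = 1·22 + 19   → row E = row C − 1·row D = (19, 2, −3)   [check: 2·104 − 3·63 = 19]
  22 = 1·19 + 3   → row F = row D − 1·row E = (3, −3, 5)   [check: −3·104 + 5·63 = 3]
  19 = 6·3 + 1   → row G = row E − 6·row F = (1, 20, −33)   [check: 20·104 − 33·63 = 1]
  3 = 3·1 + 0   → remainder 0, stop. gcd = 1 (last nonzero row G).
The gcd is 1, so 63 is invertible mod 104. The last nonzero row gives 20·104 − 33·63 = 1, so t = −33. So 63^(−1) ≡ −33 ≡ 71 (mod 104). Verify: 63 · 71 = 4473 ≡ 1 (mod 104). ✓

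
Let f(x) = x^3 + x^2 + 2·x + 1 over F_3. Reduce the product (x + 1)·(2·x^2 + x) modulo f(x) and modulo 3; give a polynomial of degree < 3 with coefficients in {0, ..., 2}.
a · b ≡ x^2 + 1 (mod f(x))

Multiply as integer polynomials: a · b = 2·x^3 + 3·x^2 + x. Reducing coefficients mod 3: a · b ≡ 2·x^3 + x. Now divide by f(x) = x^3 + x^2 + 2·x + 1 in F_3[x], eliminating the leading term at each step:
  leading term 2·x^3: subtract (2)·f(x) = 2·x^3 + 2·x^2 + x + 2, leaving x^2 + 1 (coefficients mod 3)
The degree is now < 3, so this is the remainder. Hence a · b ≡ x^2 + 1 in F_3[x]/(f).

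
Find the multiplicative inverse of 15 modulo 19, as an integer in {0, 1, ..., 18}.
Apply the extended Euclidean algorithm to (19, 15), tracking rows (r, s, t) with s·19 + t·15 = r. Each division r_prev = q·r_cur + r_new produces the new row as (previous row) − q·(current row):
  row A: (19, 1, 0)   [1·19 + 0·15 = 19]
  row B: (15, 0, 1)   [0·19 + 1·15 = 15]
  19 = 1·15 + 4   → row C = row A − 1·row B = (4, 1, −1)   [check: 1·19 − 1·15 = 4]
  15 = 3·4 + 3   → row D = row B − 3·row C = (3, −3, 4)   [check: −3·19 + 4·15 = 3]
  4 = 1·3 + 1   → row E = row C − 1·row D = (1, 4, −5)   [check: 4·19 − 5·15 = 1]
  3 = 3·1 + 0   → remainder 0, stop. gcd = 1 (last nonzero row E).
The gcd is 1, so 15 is invertible mod 19. The last nonzero row gives 4·19 − 5·15 = 1, so t = −5. So 15^(−1) ≡ −5 ≡ 14 (mod 19). Verify: 15 · 14 = 210 ≡ 1 (mod 19). ✓

Final answer: 15^(−1) ≡ 14 (mod 19)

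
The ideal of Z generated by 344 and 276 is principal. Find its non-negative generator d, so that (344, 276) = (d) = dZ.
(344, 276) = (4); d = 4

In the PID Z, (a, b) is generated by gcd(a, b). Compute gcd(344, 276) with the extended Euclidean algorithm, tracking rows (r, s, t) with s·344 + t·276 = r:
  row A: (344, 1, 0)   [1·344 + 0·276 = 344]
  row B: (276, 0, 1)   [0·344 + 1·276 = 276]
  344 = 1·276 + 68   → row C = row A − 1·row B = (68, 1, −1)   [check: 1·344 − 1·276 = 68]
  276 = 4·68 + 4   → row D = row B − 4·row C = (4, −4, 5)   [check: −4·344 + 5·276 = 4]
  68 = 17·4 + 0   → remainder 0, stop. gcd = 4 (last nonzero row D).
So gcd(344, 276) = 4, with Bézout identity −4·344 + 5·276 = 4. Containment (⊇): the Bézout identity exhibits 4 as an element of (344, 276), giving (4) ⊆ (344, 276). Containment (⊆): since 4 | 344 and 4 | 276 (344 = 4·86, 276 = 4·69), every Z-linear combination of 344 and 276 is divisible by 4, so (344, 276) ⊆ (4). Therefore (344, 276) = (4), d = 4.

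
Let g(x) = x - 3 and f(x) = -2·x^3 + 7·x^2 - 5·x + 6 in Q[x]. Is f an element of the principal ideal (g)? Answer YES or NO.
In Q[x] the ideal (g) consists of all multiples of g, so f ∈ (g) iff g | f, i.e. iff the remainder of f on division by g is 0. Divide f by g (g is monic, so eliminate the leading term of the running remainder at each step):
  leading term -2·x^3: subtract (-2·x^2)·g(x) = -2·x^3 + 6·x^2, leaving x^2 - 5·x + 6
  leading term x^2: subtract (x)·g(x) = x^2 - 3·x, leaving 6 - 2·x
  leading term -2·x: subtract (-2)·g(x) = 6 - 2·x, leaving 0
The remainder is 0, so f(x) = g(x) · h(x) with h(x) = -2·x^2 + x - 2. Hence g | f, i.e. f ∈ (g).

Final answer: YES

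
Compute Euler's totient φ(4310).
φ is multiplicative, with φ(p^e) = p^e − p^(e−1). Factorise 4310 = 2 · 5 · 431. Then
  φ(4310) = (2 − 1) · (5 − 1) · (431 − 1) = 1 · 4 · 430 = 1720.

Final answer: φ(4310) = 1720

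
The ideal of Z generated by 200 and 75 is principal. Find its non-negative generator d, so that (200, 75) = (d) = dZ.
In the PID Z, (a, b) is generated by gcd(a, b). Compute gcd(200, 75) with the extended Euclidean algorithm, tracking rows (r, s, t) with s·200 + t·75 = r:
  row A: (200, 1, 0)   [1·200 + 0·75 = 200]
  row B: (75, 0, 1)   [0·200 + 1·75 = 75]
  200 = 2·75 + 50   → row C = row A − 2·row B = (50, 1, −2)   [check: 1·200 − 2·75 = 50]
  75 = 1·50 + 25   → row D = row B − 1·row C = (25, −1, 3)   [check: −1·200 + 3·75 = 25]
  50 = 2·25 + 0   → remainder 0, stop. gcd = 25 (last nonzero row D).
So gcd(200, 75) = 25, with Bézout identity −1·200 + 3·75 = 25. Containment (⊇): the Bézout identity exhibits 25 as an element of (200, 75), giving (25) ⊆ (200, 75). Containment (⊆): since 25 | 200 and 25 | 75 (200 = 25·8, 75 = 25·3), every Z-linear combination of 200 and 75 is divisible by 25, so (200, 75) ⊆ (25). Therefore (200, 75) = (25), d = 25.

Final answer: (200, 75) = (25); d = 25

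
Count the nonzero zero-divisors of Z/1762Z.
Z/1762Z has 881 nonzero zero-divisors

In Z/1762Z each nonzero element is either a unit (gcd with 1762 is 1) or a zero-divisor (gcd > 1). The number of units is φ(1762): factorise 1762 = 2 · 881, so φ(1762) = (2 − 1) · (881 − 1) = 1 · 880 = 880. The nonzero elements number 1762 − 1 = 1761. Hence the nonzero zero-divisors number 1761 − 880 = 881.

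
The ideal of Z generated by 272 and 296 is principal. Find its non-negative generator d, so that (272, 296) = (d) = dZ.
(272, 296) = (8); d = 8

In the PID Z, (a, b) is generated by gcd(a, b). Compute gcd(296, 272) with the extended Euclidean algorithm, tracking rows (r, s, t) with s·296 + t·272 = r:
  row A: (296, 1, 0)   [1·296 + 0·272 = 296]
  row B: (272, 0, 1)   [0·296 + 1·272 = 272]
  296 = 1·272 + 24   → row C = row A − 1·row B = (24, 1, −1)   [check: 1·296 − 1·272 = 24]
  272 = 11·24 + 8   → row D = row B − 11·row C = (8, −11, 12)   [check: −11·296 + 12·272 = 8]
  24 = 3·8 + 0   → remainder 0, stop. gcd = 8 (last nonzero row D).
So gcd(272, 296) = 8, with Bézout identity −11·296 + 12·272 = 8. Containment (⊇): the Bézout identity exhibits 8 as an element of (272, 296), giving (8) ⊆ (272, 296). Containment (⊆): since 8 | 272 and 8 | 296 (272 = 8·34, 296 = 8·37), every Z-linear combination of 272 and 296 is divisible by 8, so (272, 296) ⊆ (8). Therefore (272, 296) = (8), d = 8.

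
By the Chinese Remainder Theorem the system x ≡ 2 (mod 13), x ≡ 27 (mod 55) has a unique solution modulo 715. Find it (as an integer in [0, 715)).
The moduli 13, 55 are pairwise coprime, so by the CRT there is a unique solution mod 13·55 = 715.
Solve by successive substitution. Start with x ≡ 2 (mod 13).
  Combine with x ≡ 27 (mod 55): write x = 2 + 13·t and require 2 + 13·t ≡ 27 (mod 55), i.e. 13·t ≡ 27 − 2 ≡ 25 (mod 55). Since 13^(−1) ≡ 17 (mod 55), t ≡ 17·25 ≡ 40 (mod 55). So x ≡ 2 + 13·40 = 522 (mod 715).
Unique solution in [0, 715): x = 522.

Final answer: x ≡ 522 (mod 715); the representative in [0, 715) is 522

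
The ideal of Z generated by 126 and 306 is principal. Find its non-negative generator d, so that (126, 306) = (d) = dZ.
In the PID Z, (a, b) is generated by gcd(a, b). Compute gcd(306, 126) with the extended Euclidean algorithm, tracking rows (r, s, t) with s·306 + t·126 = r:
  row A: (306, 1, 0)   [1·306 + 0·126 = 306]
  row B: (126, 0, 1)   [0·306 + 1·126 = 126]
  306 = 2·126 + 54   → row C = row A − 2·row B = (54, 1, −2)   [check: 1·306 − 2·126 = 54]
  126 = 2·54 + 18   → row D = row B − 2·row C = (18, −2, 5)   [check: −2·306 + 5·126 = 18]
  54 = 3·18 + 0   → remainder 0, stop. gcd = 18 (last nonzero row D).
So gcd(126, 306) = 18, with Bézout identity −2·306 + 5·126 = 18. Containment (⊇): the Bézout identity exhibits 18 as an element of (126, 306), giving (18) ⊆ (126, 306). Containment (⊆): since 18 | 126 and 18 | 306 (126 = 18·7, 306 = 18·17), every Z-linear combination of 126 and 306 is divisible by 18, so (126, 306) ⊆ (18). Therefore (126, 306) = (18), d = 18.

Final answer: (126, 306) = (18); d = 18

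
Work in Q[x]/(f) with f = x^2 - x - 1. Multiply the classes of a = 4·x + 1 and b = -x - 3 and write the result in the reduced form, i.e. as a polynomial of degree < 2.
First multiply in Q[x] without reducing: a · b = -4·x^2 - 13·x - 3. Now divide by f(x) = x^2 - x - 1, eliminating the leading term at each step:
  leading term -4·x^2: subtract (-4)·f(x) = -4·x^2 + 4·x + 4, leaving -17·x - 7
The degree is now < 2, so this is the remainder. Hence a · b ≡ -17·x - 7 in Q[x]/(f).

Final answer: a · b ≡ -17·x - 7 (mod f(x))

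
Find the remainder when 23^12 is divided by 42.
Use repeated squaring. Binary(12) = 1100. Walk through the bits of the exponent 12 left-to-right: at each bit after the leading one, square the running value, then multiply by 23 if the bit is 1 (always reducing mod 42):
  bit 1 = 1 (leading): start with 23.
  bit 2 = 1: square 23^2 = 529 ≡ 25; bit is 1, so multiply 25·23 = 575 ≡ 29 (mod 42).
  bit 3 = 0: square 29^2 = 841 ≡ 1 (mod 42).
  bit 4 = 0: square 1^2 = 1 (mod 42).
Final value: 23^12 ≡ 1 (mod 42).

Final answer: 1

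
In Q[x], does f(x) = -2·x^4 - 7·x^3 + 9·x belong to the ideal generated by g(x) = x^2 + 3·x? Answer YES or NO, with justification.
YES

In Q[x] the ideal (g) consists of all multiples of g, so f ∈ (g) iff g | f, i.e. iff the remainder of f on division by g is 0. Divide f by g (g is monic, so eliminate the leading term of the running remainder at each step):
  leading term -2·x^4: subtract (-2·x^2)·g(x) = -2·x^4 - 6·x^3, leaving -x^3 + 9·x
  leading term -x^3: subtract (-x)·g(x) = -x^3 - 3·x^2, leaving 3·x^2 + 9·x
  leading term 3·x^2: subtract (3)·g(x) = 3·x^2 + 9·x, leaving 0
The remainder is 0, so f(x) = g(x) · h(x) with h(x) = -2·x^2 - x + 3. Hence g | f, i.e. f ∈ (g).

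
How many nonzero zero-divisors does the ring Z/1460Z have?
In Z/1460Z each nonzero element is either a unit (gcd with 1460 is 1) or a zero-divisor (gcd > 1). The number of units is φ(1460): factorise 1460 = 2^2 · 5 · 73, so φ(1460) = (2^2 − 2^1) · (5 − 1) · (73 − 1) = 2 · 4 · 72 = 576. The nonzero elements number 1460 − 1 = 1459. Hence the nonzero zero-divisors number 1459 − 576 = 883.

Final answer: Z/1460Z has 883 nonzero zero-divisors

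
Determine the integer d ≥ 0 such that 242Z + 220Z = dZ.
(242, 220) = (22); d = 22

In the PID Z, (a, b) is generated by gcd(a, b). Compute gcd(242, 220) with the extended Euclidean algorithm, tracking rows (r, s, t) with s·242 + t·220 = r:
  row A: (242, 1, 0)   [1·242 + 0·220 = 242]
  row B: (220, 0, 1)   [0·242 + 1·220 = 220]
  242 = 1·220 + 22   → row C = row A − 1·row B = (22, 1, −1)   [check: 1·242 − 1·220 = 22]
  220 = 10·22 + 0   → remainder 0, stop. gcd = 22 (last nonzero row C).
So gcd(242, 220) = 22, with Bézout identity 1·242 − 1·220 = 22. Containment (⊇): the Bézout identity exhibits 22 as an element of (242, 220), giving (22) ⊆ (242, 220). Containment (⊆): since 22 | 242 and 22 | 220 (242 = 22·11, 220 = 22·10), every Z-linear combination of 242 and 220 is divisible by 22, so (242, 220) ⊆ (22). Therefore (242, 220) = (22), d = 22.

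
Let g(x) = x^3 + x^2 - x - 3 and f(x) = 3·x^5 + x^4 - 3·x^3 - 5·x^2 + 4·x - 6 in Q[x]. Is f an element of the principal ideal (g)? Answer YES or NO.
In Q[x] the ideal (g) consists of all multiples of g, so f ∈ (g) iff g | f, i.e. iff the remainder of f on division by g is 0. Divide f by g (g is monic, so eliminate the leading term of the running remainder at each step):
  leading term 3·x^5: subtract (3·x^2)·g(x) = 3·x^5 + 3·x^4 - 3·x^3 - 9·x^2, leaving -2·x^4 + 4·x^2 + 4·x - 6
  leading term -2·x^4: subtract (-2·x)·g(x) = -2·x^4 - 2·x^3 + 2·x^2 + 6·x, leaving 2·x^3 + 2·x^2 - 2·x - 6
  leading term 2·x^3: subtract (2)·g(x) = 2·x^3 + 2·x^2 - 2·x - 6, leaving 0
The remainder is 0, so f(x) = g(x) · h(x) with h(x) = 3·x^2 - 2·x + 2. Hence g | f, i.e. f ∈ (g).

Final answer: YES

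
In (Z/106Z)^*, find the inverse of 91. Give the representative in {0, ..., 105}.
Apply the extended Euclidean algorithm to (106, 91), tracking rows (r, s, t) with s·106 + t·91 = r. Each division r_prev = q·r_cur + r_new produces the new row as (previous row) − q·(current row):
  row A: (106, 1, 0)   [1·106 + 0·91 = 106]
  row B: (91, 0, 1)   [0·106 + 1·91 = 91]
  106 = 1·91 + 15   → row C = row A − 1·row B = (15, 1, −1)   [check: 1·106 − 1·91 = 15]
  91 = 6·15 + 1   → row D = row B − 6·row C = (1, −6, 7)   [check: −6·106 + 7·91 = 1]
  15 = 15·1 + 0   → remainder 0, stop. gcd = 1 (last nonzero row D).
The gcd is 1, so 91 is invertible mod 106. The last nonzero row gives −6·106 + 7·91 = 1, so t = 7. So 91^(−1) ≡ 7 (mod 106). Verify: 91 · 7 = 637 ≡ 1 (mod 106). ✓

Final answer: 91^(−1) ≡ 7 (mod 106)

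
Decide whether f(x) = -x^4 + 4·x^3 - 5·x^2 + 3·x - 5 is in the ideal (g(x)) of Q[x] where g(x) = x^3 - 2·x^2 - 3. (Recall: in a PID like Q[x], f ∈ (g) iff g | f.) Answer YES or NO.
In Q[x] the ideal (g) consists of all multiples of g, so f ∈ (g) iff g | f, i.e. iff the remainder of f on division by g is 0. Divide f by g (g is monic, so eliminate the leading term of the running remainder at each step):
  leading term -x^4: subtract (-x)·g(x) = -x^4 + 2·x^3 + 3·x, leaving 2·x^3 - 5·x^2 - 5
  leading term 2·x^3: subtract (2)·g(x) = 2·x^3 - 4·x^2 - 6, leaving 1 - x^2
The remainder r(x) = 1 - x^2 ≠ 0 (and deg r < deg g), so g ∤ f, i.e. f ∉ (g).

Final answer: NO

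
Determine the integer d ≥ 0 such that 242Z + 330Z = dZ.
In the PID Z, (a, b) is generated by gcd(a, b). Compute gcd(330, 242) with the extended Euclidean algorithm, tracking rows (r, s, t) with s·330 + t·242 = r:
  row A: (330, 1, 0)   [1·330 + 0·242 = 330]
  row B: (242, 0, 1)   [0·330 + 1·242 = 242]
  330 = 1·242 + 88   → row C = row A − 1·row B = (88, 1, −1)   [check: 1·330 − 1·242 = 88]
  242 = 2·88 + 66   → row D = row B − 2·row C = (66, −2, 3)   [check: −2·330 + 3·242 = 66]
  88 = 1·66 + 22   → row E = row C − 1·row D = (22, 3, −4)   [check: 3·330 − 4·242 = 22]
  66 = 3·22 + 0   → remainder 0, stop. gcd = 22 (last nonzero row E).
So gcd(242, 330) = 22, with Bézout identity 3·330 − 4·242 = 22. Containment (⊇): the Bézout identity exhibits 22 as an element of (242, 330), giving (22) ⊆ (242, 330). Containment (⊆): since 22 | 242 and 22 | 330 (242 = 22·11, 330 = 22·15), every Z-linear combination of 242 and 330 is divisible by 22, so (242, 330) ⊆ (22). Therefore (242, 330) = (22), d = 22.

Final answer: (242, 330) = (22); d = 22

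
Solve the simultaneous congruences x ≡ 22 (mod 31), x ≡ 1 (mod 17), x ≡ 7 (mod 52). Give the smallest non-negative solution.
The moduli 31, 17, 52 are pairwise coprime, so by the CRT there is a unique solution mod 31·17·52 = 27404.
Solve by successive substitution. Start with x ≡ 22 (mod 31).
  Combine with x ≡ 1 (mod 17): write x = 22 + 31·t and require 22 + 31·t ≡ 1 (mod 17), i.e. 31·t ≡ 1 − 22 ≡ 13 (mod 17). Since 31^(−1) ≡ 11 (mod 17) (31 ≡ 14 (mod 17)), t ≡ 11·13 ≡ 7 (mod 17). So x ≡ 22 + 31·7 = 239 (mod 527).
  Combine with x ≡ 7 (mod 52): write x = 239 + 527·t and require 239 + 527·t ≡ 7 (mod 52), i.e. 527·t ≡ 7 − 239 ≡ 28 (mod 52). Since 527^(−1) ≡ 15 (mod 52) (527 ≡ 7 (mod 52)), t ≡ 15·28 ≡ 4 (mod 52). So x ≡ 239 + 527·4 = 2347 (mod 27404).
Unique solution in [0, 27404): x = 2347.

Final answer: x ≡ 2347 (mod 27404); the representative in [0, 27404) is 2347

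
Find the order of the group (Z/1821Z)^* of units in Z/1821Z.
|(Z/1821Z)^*| = 1212

(Z/1821Z)^* consists of the classes a with gcd(a, 1821) = 1, so its order is φ(1821). φ is multiplicative, with φ(p^e) = p^e − p^(e−1). Factorise 1821 = 3 · 607. Then
  φ(1821) = (3 − 1) · (607 − 1) = 2 · 606 = 1212.
Thus |(Z/1821Z)^*| = 1212.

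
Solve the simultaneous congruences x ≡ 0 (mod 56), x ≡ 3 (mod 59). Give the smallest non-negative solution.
x ≡ 3248 (mod 3304); the representative in [0, 3304) is 3248

The moduli 56, 59 are pairwise coprime, so by the CRT there is a unique solution mod 56·59 = 3304.
Solve by successive substitution. Start with x ≡ 0 (mod 56).
  Combine with x ≡ 3 (mod 59): write x = 56·t and require 56·t ≡ 3 (mod 59). Since 56^(−1) ≡ 39 (mod 59), t ≡ 39·3 ≡ 58 (mod 59). So x ≡ 56·58 = 3248 (mod 3304).
Unique solution in [0, 3304): x = 3248.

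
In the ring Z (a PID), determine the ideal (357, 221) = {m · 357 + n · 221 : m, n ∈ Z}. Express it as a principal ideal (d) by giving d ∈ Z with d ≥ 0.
In the PID Z, (a, b) is generated by gcd(a, b). Compute gcd(357, 221) with the extended Euclidean algorithm, tracking rows (r, s, t) with s·357 + t·221 = r:
  row A: (357, 1, 0)   [1·357 + 0·221 = 357]
  row B: (221, 0, 1)   [0·357 + 1·221 = 221]
  357 = 1·221 + 136   → row C = row A − 1·row B = (136, 1, −1)   [check: 1·357 − 1·221 = 136]
  221 = 1·136 + 85   → row D = row B − 1·row C = (85, −1, 2)   [check: −1·357 + 2·221 = 85]
  136 = 1·85 + 51   → row E = row C − 1·row D = (51, 2, −3)   [check: 2·357 − 3·221 = 51]
  85 = 1·51 + 34   → row F = row D − 1·row E = (34, −3, 5)   [check: −3·357 + 5·221 = 34]
  51 = 1·34 + 17   → row G = row E − 1·row F = (17, 5, −8)   [check: 5·357 − 8·221 = 17]
  34 = 2·17 + 0   → remainder 0, stop. gcd = 17 (last nonzero row G).
So gcd(357, 221) = 17, with Bézout identity 5·357 − 8·221 = 17. Containment (⊇): the Bézout identity exhibits 17 as an element of (357, 221), giving (17) ⊆ (357, 221). Containment (⊆): since 17 | 357 and 17 | 221 (357 = 17·21, 221 = 17·13), every Z-linear combination of 357 and 221 is divisible by 17, so (357, 221) ⊆ (17). Therefore (357, 221) = (17), d = 17.

Final answer: (357, 221) = (17); d = 17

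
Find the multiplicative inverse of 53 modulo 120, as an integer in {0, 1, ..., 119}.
Apply the extended Euclidean algorithm to (120, 53), tracking rows (r, s, t) with s·120 + t·53 = r. Each division r_prev = q·r_cur + r_new produces the new row as (previous row) − q·(current row):
  row A: (120, 1, 0)   [1·120 + 0·53 = 120]
  row B: (53, 0, 1)   [0·120 + 1·53 = 53]
  120 = 2·53 + 14   → row C = row A − 2·row B = (14, 1, −2)   [check: 1·120 − 2·53 = 14]
  53 = 3·14 + 11   → row D = row B − 3·row C = (11, −3, 7)   [check: −3·120 + 7·53 = 11]
  14 = 1·11 + 3   → row E = row C − 1·row D = (3, 4, −9)   [check: 4·120 − 9·53 = 3]
  11 = 3·3 + 2   → row F = row D − 3·row E = (2, −15, 34)   [check: −15·120 + 34·53 = 2]
  3 = 1·2 + 1   → row G = row E − 1·row F = (1, 19, −43)   [check: 19·120 − 43·53 = 1]
  2 = 2·1 + 0   → remainder 0, stop. gcd = 1 (last nonzero row G).
The gcd is 1, so 53 is invertible mod 120. The last nonzero row gives 19·120 − 43·53 = 1, so t = −43. So 53^(−1) ≡ −43 ≡ 77 (mod 120). Verify: 53 · 77 = 4081 ≡ 1 (mod 120). ✓

Final answer: 53^(−1) ≡ 77 (mod 120)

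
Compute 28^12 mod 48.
Use repeated squaring. Binary(12) = 1100. Walk through the bits of the exponent 12 left-to-right: at each bit after the leading one, square the running value, then multiply by 28 if the bit is 1 (always reducing mod 48):
  bit 1 = 1 (leading): start with 28.
  bit 2 = 1: square 28^2 = 784 ≡ 16; bit is 1, so multiply 16·28 = 448 ≡ 16 (mod 48).
  bit 3 = 0: square 16^2 = 256 ≡ 16 (mod 48).
  bit 4 = 0: square 16^2 = 256 ≡ 16 (mod 48).
Final value: 28^12 ≡ 16 (mod 48).

Final answer: 16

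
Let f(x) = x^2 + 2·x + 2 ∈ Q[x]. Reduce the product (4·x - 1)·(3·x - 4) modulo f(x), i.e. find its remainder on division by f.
First multiply in Q[x] without reducing: a · b = 12·x^2 - 19·x + 4. Now divide by f(x) = x^2 + 2·x + 2, eliminating the leading term at each step:
  leading term 12·x^2: subtract (12)·f(x) = 12·x^2 + 24·x + 24, leaving -43·x - 20
The degree is now < 2, so this is the remainder. Hence a · b ≡ -43·x - 20 in Q[x]/(f).

Final answer: a · b ≡ -43·x - 20 (mod f(x))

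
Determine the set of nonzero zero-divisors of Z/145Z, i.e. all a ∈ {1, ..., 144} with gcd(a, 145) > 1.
nonzero zero-divisors of Z/145Z = {5, 10, 15, 20, 25, 29, 30, 35, 40, 45, 50, 55, 58, 60, 65, 70, 75, 80, 85, 87, 90, 95, 100, 105, 110, 115, 116, 120, 125, 130, 135, 140}

An element a ∈ Z/145Z (with a ≠ 0) is a zero-divisor iff gcd(a, 145) > 1 (because a is a unit precisely when gcd(a, n) = 1, and in Z/nZ every nonzero, non-unit element is a zero-divisor). Scan a = 1, ..., 144 and keep those with gcd(a, 145) > 1:
  gcd(5, 145) = 5, gcd(10, 145) = 5, gcd(15, 145) = 5, gcd(20, 145) = 5, gcd(25, 145) = 5, gcd(29, 145) = 29, gcd(30, 145) = 5, gcd(35, 145) = 5, gcd(40, 145) = 5, gcd(45, 145) = 5, gcd(50, 145) = 5, gcd(55, 145) = 5, gcd(58, 145) = 29, gcd(60, 145) = 5, gcd(65, 145) = 5, gcd(70, 145) = 5, gcd(75, 145) = 5, gcd(80, 145) = 5, gcd(85, 145) = 5, gcd(87, 145) = 29, gcd(90, 145) = 5, gcd(95, 145) = 5, gcd(100, 145) = 5, gcd(105, 145) = 5, gcd(110, 145) = 5, gcd(115, 145) = 5, gcd(116, 145) = 29, gcd(120, 145) = 5, gcd(125, 145) = 5, gcd(130, 145) = 5, gcd(135, 145) = 5, gcd(140, 145) = 5.
All other a ∈ {1, ..., 144} have gcd(a, 145) = 1 and are units. So the nonzero zero-divisors are exactly the 32 values of a appearing in this scan.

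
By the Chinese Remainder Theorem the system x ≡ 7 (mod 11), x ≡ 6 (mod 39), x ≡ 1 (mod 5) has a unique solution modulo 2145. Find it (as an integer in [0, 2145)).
x ≡ 1371 (mod 2145); the representative in [0, 2145) is 1371

The moduli 11, 39, 5 are pairwise coprime, so by the CRT there is a unique solution mod 11·39·5 = 2145.
Solve by successive substitution. Start with x ≡ 7 (mod 11).
  Combine with x ≡ 6 (mod 39): write x = 7 + 11·t and require 7 + 11·t ≡ 6 (mod 39), i.e. 11·t ≡ 6 − 7 ≡ 38 (mod 39). Since 11^(−1) ≡ 32 (mod 39), t ≡ 32·38 ≡ 7 (mod 39). So x ≡ 7 + 11·7 = 84 (mod 429).
  Combine with x ≡ 1 (mod 5): write x = 84 + 429·t and require 84 + 429·t ≡ 1 (mod 5), i.e. 429·t ≡ 1 − 84 ≡ 2 (mod 5). Since 429^(−1) ≡ 4 (mod 5) (429 ≡ 4 (mod 5)), t ≡ 4·2 ≡ 3 (mod 5). So x ≡ 84 + 429·3 = 1371 (mod 2145).
Unique solution in [0, 2145): x = 1371.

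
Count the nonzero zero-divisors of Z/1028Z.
Z/1028Z has 515 nonzero zero-divisors

In Z/1028Z each nonzero element is either a unit (gcd with 1028 is 1) or a zero-divisor (gcd > 1). The number of units is φ(1028): factorise 1028 = 2^2 · 257, so φ(1028) = (2^2 − 2^1) · (257 − 1) = 2 · 256 = 512. The nonzero elements number 1028 − 1 = 1027. Hence the nonzero zero-divisors number 1027 − 512 = 515.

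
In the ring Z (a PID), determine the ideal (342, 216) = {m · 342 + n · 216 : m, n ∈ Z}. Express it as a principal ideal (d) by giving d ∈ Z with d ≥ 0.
In the PID Z, (a, b) is generated by gcd(a, b). Compute gcd(342, 216) with the extended Euclidean algorithm, tracking rows (r, s, t) with s·342 + t·216 = r:
  row A: (342, 1, 0)   [1·342 + 0·216 = 342]
  row B: (216, 0, 1)   [0·342 + 1·216 = 216]
  342 = 1·216 + 126   → row C = row A − 1·row B = (126, 1, −1)   [check: 1·342 − 1·216 = 126]
  216 = 1·126 + 90   → row D = row B − 1·row C = (90, −1, 2)   [check: −1·342 + 2·216 = 90]
  126 = 1·90 + 36   → row E = row C − 1·row D = (36, 2, −3)   [check: 2·342 − 3·216 = 36]
  90 = 2·36 + 18   → row F = row D − 2·row E = (18, −5, 8)   [check: −5·342 + 8·216 = 18]
  36 = 2·18 + 0   → remainder 0, stop. gcd = 18 (last nonzero row F).
So gcd(342, 216) = 18, with Bézout identity −5·342 + 8·216 = 18. Containment (⊇): the Bézout identity exhibits 18 as an element of (342, 216), giving (18) ⊆ (342, 216). Containment (⊆): since 18 | 342 and 18 | 216 (342 = 18·19, 216 = 18·12), every Z-linear combination of 342 and 216 is divisible by 18, so (342, 216) ⊆ (18). Therefore (342, 216) = (18), d = 18.

Final answer: (342, 216) = (18); d = 18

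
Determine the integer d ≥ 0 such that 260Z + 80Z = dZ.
In the PID Z, (a, b) is generated by gcd(a, b). Compute gcd(260, 80) with the extended Euclidean algorithm, tracking rows (r, s, t) with s·260 + t·80 = r:
  row A: (260, 1, 0)   [1·260 + 0·80 = 260]
  row B: (80, 0, 1)   [0·260 + 1·80 = 80]
  260 = 3·80 + 20   → row C = row A − 3·row B = (20, 1, −3)   [check: 1·260 − 3·80 = 20]
  80 = 4·20 + 0   → remainder 0, stop. gcd = 20 (last nonzero row C).
So gcd(260, 80) = 20, with Bézout identity 1·260 − 3·80 = 20. Containment (⊇): the Bézout identity exhibits 20 as an element of (260, 80), giving (20) ⊆ (260, 80). Containment (⊆): since 20 | 260 and 20 | 80 (260 = 20·13, 80 = 20·4), every Z-linear combination of 260 and 80 is divisible by 20, so (260, 80) ⊆ (20). Therefore (260, 80) = (20), d = 20.

Final answer: (260, 80) = (20); d = 20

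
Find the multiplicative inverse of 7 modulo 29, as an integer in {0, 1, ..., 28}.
Apply the extended Euclidean algorithm to (29, 7), tracking rows (r, s, t) with s·29 + t·7 = r. Each division r_prev = q·r_cur + r_new produces the new row as (previous row) − q·(current row):
  row A: (29, 1, 0)   [1·29 + 0·7 = 29]
  row B: (7, 0, 1)   [0·29 + 1·7 = 7]
  29 = 4·7 + 1   → row C = row A − 4·row B = (1, 1, −4)   [check: 1·29 − 4·7 = 1]
  7 = 7·1 + 0   → remainder 0, stop. gcd = 1 (last nonzero row C).
The gcd is 1, so 7 is invertible mod 29. The last nonzero row gives 1·29 − 4·7 = 1, so t = −4. So 7^(−1) ≡ −4 ≡ 25 (mod 29). Verify: 7 · 25 = 175 ≡ 1 (mod 29). ✓

Final answer: 7^(−1) ≡ 25 (mod 29)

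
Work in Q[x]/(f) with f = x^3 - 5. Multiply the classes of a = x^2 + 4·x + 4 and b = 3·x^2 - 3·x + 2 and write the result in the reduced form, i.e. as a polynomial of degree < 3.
a · b ≡ 2·x^2 + 11·x + 53 (mod f(x))

First multiply in Q[x] without reducing: a · b = 3·x^4 + 9·x^3 + 2·x^2 - 4·x + 8. Now divide by f(x) = x^3 - 5, eliminating the leading term at each step:
  leading term 3·x^4: subtract (3·x)·f(x) = 3·x^4 - 15·x, leaving 9·x^3 + 2·x^2 + 11·x + 8
  leading term 9·x^3: subtract (9)·f(x) = 9·x^3 - 45, leaving 2·x^2 + 11·x + 53
The degree is now < 3, so this is the remainder. Hence a · b ≡ 2·x^2 + 11·x + 53 in Q[x]/(f).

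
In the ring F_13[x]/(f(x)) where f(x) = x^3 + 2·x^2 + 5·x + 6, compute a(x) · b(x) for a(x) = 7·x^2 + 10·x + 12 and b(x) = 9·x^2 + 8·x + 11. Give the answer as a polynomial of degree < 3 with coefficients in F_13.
Multiply as integer polynomials: a · b = 63·x^4 + 146·x^3 + 265·x^2 + 206·x + 132. Reducing coefficients mod 13: a · b ≡ 11·x^4 + 3·x^3 + 5·x^2 + 11·x + 2. Now divide by f(x) = x^3 + 2·x^2 + 5·x + 6 in F_13[x], eliminating the leading term at each step:
  leading term 11·x^4: subtract (11·x)·f(x) = 11·x^4 + 9·x^3 + 3·x^2 + x, leaving 7·x^3 + 2·x^2 + 10·x + 2 (coefficients mod 13)
  leading term 7·x^3: subtract (7)·f(x) = 7·x^3 + x^2 + 9·x + 3, leaving x^2 + x + 12 (coefficients mod 13)
The degree is now < 3, so this is the remainder. Hence a · b ≡ x^2 + x + 12 in F_13[x]/(f).

Final answer: a · b ≡ x^2 + x + 12 (mod f(x))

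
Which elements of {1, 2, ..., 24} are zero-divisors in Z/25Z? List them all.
nonzero zero-divisors of Z/25Z = {5, 10, 15, 20}

An element a ∈ Z/25Z (with a ≠ 0) is a zero-divisor iff gcd(a, 25) > 1 (because a is a unit precisely when gcd(a, n) = 1, and in Z/nZ every nonzero, non-unit element is a zero-divisor). Scan a = 1, ..., 24 and keep those with gcd(a, 25) > 1:
  gcd(5, 25) = 5, gcd(10, 25) = 5, gcd(15, 25) = 5, gcd(20, 25) = 5.
All other a ∈ {1, ..., 24} have gcd(a, 25) = 1 and are units. So the nonzero zero-divisors are exactly the 4 values of a appearing in this scan.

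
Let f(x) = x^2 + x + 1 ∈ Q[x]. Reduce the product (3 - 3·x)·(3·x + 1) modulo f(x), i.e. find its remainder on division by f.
First multiply in Q[x] without reducing: a · b = -9·x^2 + 6·x + 3. Now divide by f(x) = x^2 + x + 1, eliminating the leading term at each step:
  leading term -9·x^2: subtract (-9)·f(x) = -9·x^2 - 9·x - 9, leaving 15·x + 12
The degree is now < 2, so this is the remainder. Hence a · b ≡ 15·x + 12 in Q[x]/(f).

Final answer: a · b ≡ 15·x + 12 (mod f(x))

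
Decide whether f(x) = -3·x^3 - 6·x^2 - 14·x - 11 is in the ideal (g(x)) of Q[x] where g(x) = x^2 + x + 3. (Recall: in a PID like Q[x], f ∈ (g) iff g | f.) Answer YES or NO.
In Q[x] the ideal (g) consists of all multiples of g, so f ∈ (g) iff g | f, i.e. iff the remainder of f on division by g is 0. Divide f by g (g is monic, so eliminate the leading term of the running remainder at each step):
  leading term -3·x^3: subtract (-3·x)·g(x) = -3·x^3 - 3·x^2 - 9·x, leaving -3·x^2 - 5·x - 11
  leading term -3·x^2: subtract (-3)·g(x) = -3·x^2 - 3·x - 9, leaving -2·x - 2
The remainder r(x) = -2·x - 2 ≠ 0 (and deg r < deg g), so g ∤ f, i.e. f ∉ (g).

Final answer: NO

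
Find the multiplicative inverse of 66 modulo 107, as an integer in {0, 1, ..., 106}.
Apply the extended Euclidean algorithm to (107, 66), tracking rows (r, s, t) with s·107 + t·66 = r. Each division r_prev = q·r_cur + r_new produces the new row as (previous row) − q·(current row):
  row A: (107, 1, 0)   [1·107 + 0·66 = 107]
  row B: (66, 0, 1)   [0·107 + 1·66 = 66]
  107 = 1·66 + 41   → row C = row A − 1·row B = (41, 1, −1)   [check: 1·107 − 1·66 = 41]
  66 = 1·41 + 25   → row D = row B − 1·row C = (25, −1, 2)   [check: −1·107 + 2·66 = 25]
  41 = 1·25 + 16   → row E = row C − 1·row D = (16, 2, −3)   [check: 2·107 − 3·66 = 16]
  25 = 1·16 + 9   → row F = row D − 1·row E = (9, −3, 5)   [check: −3·107 + 5·66 = 9]
  16 = 1·9 + 7   → row G = row E − 1·row F = (7, 5, −8)   [check: 5·107 − 8·66 = 7]
  9 = 1·7 + 2   → row H = row F − 1·row G = (2, −8, 13)   [check: −8·107 + 13·66 = 2]
  7 = 3·2 + 1   → row I = row G − 3·row H = (1, 29, −47)   [check: 29·107 − 47·66 = 1]
  2 = 2·1 + 0   → remainder 0, stop. gcd = 1 (last nonzero row I).
The gcd is 1, so 66 is invertible mod 107. The last nonzero row gives 29·107 − 47·66 = 1, so t = −47. So 66^(−1) ≡ −47 ≡ 60 (mod 107). Verify: 66 · 60 = 3960 ≡ 1 (mod 107). ✓

Final answer: 66^(−1) ≡ 60 (mod 107)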